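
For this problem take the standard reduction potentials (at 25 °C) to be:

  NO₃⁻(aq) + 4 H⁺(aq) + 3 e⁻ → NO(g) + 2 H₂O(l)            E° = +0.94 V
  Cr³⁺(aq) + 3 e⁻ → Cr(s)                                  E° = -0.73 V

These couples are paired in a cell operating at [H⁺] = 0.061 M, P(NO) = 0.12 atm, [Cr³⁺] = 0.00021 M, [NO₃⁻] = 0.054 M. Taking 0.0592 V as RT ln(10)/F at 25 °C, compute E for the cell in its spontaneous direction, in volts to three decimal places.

+1.640 V

NO₃⁻/NO is the cathode (higher E°), Cr³⁺/Cr the anode: E°cell = +0.94 − (-0.73) = +1.67 V, n = 3.
Overall: NO₃⁻(aq) + 4 H⁺(aq) + Cr(s) → NO(g) + 2 H₂O(l) + Cr³⁺(aq)
Q = P(NO)·[Cr³⁺] / ([NO₃⁻]·[H⁺]^4); log Q = 1.528.
E = E° − (0.0592/n) log Q = +1.67 − (0.0592/3)(1.528) = +1.640 V.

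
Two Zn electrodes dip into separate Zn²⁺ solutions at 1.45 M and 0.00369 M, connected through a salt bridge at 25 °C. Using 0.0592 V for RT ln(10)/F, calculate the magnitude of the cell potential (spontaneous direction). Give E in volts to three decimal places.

For a concentration cell E°cell = 0. The 1.45 M side is the cathode (reduction is favoured where [Zn²⁺] is higher).
With n = 2, E = −(0.0592/2) log([Zn²⁺]ₐₙ/[Zn²⁺]꜀ₐₜ) = −(0.0592/2) log(0.00369/1.45) = −(0.0592/2)(-2.594) = +0.077 V.

+0.077 V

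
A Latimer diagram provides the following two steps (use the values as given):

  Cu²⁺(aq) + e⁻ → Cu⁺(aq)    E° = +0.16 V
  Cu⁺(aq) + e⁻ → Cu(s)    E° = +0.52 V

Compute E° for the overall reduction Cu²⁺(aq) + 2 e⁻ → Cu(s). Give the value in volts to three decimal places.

+0.340 V

Standard free energies of sequential steps add: ΔG°₃ = ΔG°₁ + ΔG°₂, so n₃E°₃ = n₁E°₁ + n₂E°₂.
E°₃ = (1×+0.16 + 1×+0.52) / 2 = (+0.680) / 2 = +0.340 V.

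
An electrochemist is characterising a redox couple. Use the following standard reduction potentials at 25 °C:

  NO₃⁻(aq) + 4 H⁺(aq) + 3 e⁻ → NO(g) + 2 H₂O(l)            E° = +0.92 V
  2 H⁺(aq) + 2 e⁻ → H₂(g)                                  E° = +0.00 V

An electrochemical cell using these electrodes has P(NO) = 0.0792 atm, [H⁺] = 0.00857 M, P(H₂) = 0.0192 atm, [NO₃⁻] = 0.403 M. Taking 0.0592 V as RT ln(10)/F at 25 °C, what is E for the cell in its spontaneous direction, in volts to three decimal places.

+0.842 V

NO₃⁻/NO is the cathode (higher E°), H⁺/H₂ the anode: E°cell = +0.92 − (+0.00) = +0.92 V, n = 6.
Overall: 2 NO₃⁻(aq) + 2 H⁺(aq) + 3 H₂(g) → 2 NO(g) + 4 H₂O(l)
Q = P(NO)^2 / ([NO₃⁻]^2·[H⁺]^2·P(H₂)^3); log Q = 7.871.
E = E° − (0.0592/n) log Q = +0.92 − (0.0592/6)(7.871) = +0.842 V.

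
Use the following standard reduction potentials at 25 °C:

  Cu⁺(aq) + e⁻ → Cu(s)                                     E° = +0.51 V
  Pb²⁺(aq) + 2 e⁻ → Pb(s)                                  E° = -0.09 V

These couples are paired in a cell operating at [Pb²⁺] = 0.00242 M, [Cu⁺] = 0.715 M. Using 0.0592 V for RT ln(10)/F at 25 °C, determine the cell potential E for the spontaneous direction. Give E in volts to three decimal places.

Cu⁺/Cu is the cathode (higher E°), Pb²⁺/Pb the anode: E°cell = +0.51 − (-0.09) = +0.60 V, n = 2.
Overall: 2 Cu⁺(aq) + Pb(s) → 2 Cu(s) + Pb²⁺(aq)
Q = [Pb²⁺] / ([Cu⁺]^2); log Q = -2.325.
E = E° − (0.0592/n) log Q = +0.60 − (0.0592/2)(-2.325) = +0.669 V.

+0.669 V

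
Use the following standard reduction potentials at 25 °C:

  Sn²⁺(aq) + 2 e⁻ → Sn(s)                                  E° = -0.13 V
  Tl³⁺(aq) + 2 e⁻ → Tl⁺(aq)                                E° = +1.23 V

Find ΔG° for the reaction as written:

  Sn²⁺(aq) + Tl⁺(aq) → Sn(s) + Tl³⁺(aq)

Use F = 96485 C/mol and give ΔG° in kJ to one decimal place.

As written, Sn²⁺/Sn is reduced (cathode) and Tl³⁺/Tl⁺ is oxidised (anode), so E°cell = (-0.13) − (+1.23) = -1.36 V.
Balancing electrons gives n = 2.
ΔG° = −nFE° = −(2)(96485)(-1.36) = 262,439 J = +262.4 kJ.

+262.4 kJ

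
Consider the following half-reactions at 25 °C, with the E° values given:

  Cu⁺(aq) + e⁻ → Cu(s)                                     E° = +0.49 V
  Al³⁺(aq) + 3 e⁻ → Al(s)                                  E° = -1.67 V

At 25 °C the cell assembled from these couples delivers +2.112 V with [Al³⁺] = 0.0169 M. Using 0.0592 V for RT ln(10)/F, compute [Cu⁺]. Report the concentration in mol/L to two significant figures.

Cu⁺/Cu is the cathode, Al³⁺/Al the anode: E°cell = +2.16 V, n = 3.
Overall reaction: 3 Cu⁺(aq) + Al(s) → 3 Cu(s) + Al³⁺(aq); Q = [Al³⁺]^1/[Cu⁺]^3.
From E = E° − (0.0592/n) log Q: log Q = (E° − E)·n/0.0592 = (+2.16 − (+2.112))·3/0.0592 = 2.4324.
So 3·log[Cu⁺] = 1·log(0.0169) − log Q = -1.7721 − (2.4324) = -4.2045; log[Cu⁺] = -4.2045 / 3 = -1.4015; [Cu⁺] = 10^(-1.4015) ≈ 0.040 M.

0.040 M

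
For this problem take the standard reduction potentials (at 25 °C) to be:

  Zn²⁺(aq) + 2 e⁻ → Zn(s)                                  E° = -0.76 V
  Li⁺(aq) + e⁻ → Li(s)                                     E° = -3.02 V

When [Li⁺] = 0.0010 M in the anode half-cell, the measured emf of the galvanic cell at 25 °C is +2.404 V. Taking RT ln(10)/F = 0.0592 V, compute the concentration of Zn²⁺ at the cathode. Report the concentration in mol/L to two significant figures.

Zn²⁺/Zn is the cathode, Li⁺/Li the anode: E°cell = +2.26 V, n = 2.
Overall reaction: Zn²⁺(aq) + 2 Li(s) → Zn(s) + 2 Li⁺(aq); Q = [Li⁺]^2/[Zn²⁺]^1.
From E = E° − (0.0592/n) log Q: log Q = (E° − E)·n/0.0592 = (+2.26 − (+2.404))·2/0.0592 = -4.8649.
So 1·log[Zn²⁺] = 2·log(0.001) − log Q = -6.0000 − (-4.8649) = -1.1351; [Zn²⁺] = 10^(-1.1351) ≈ 0.073 M.

0.073 M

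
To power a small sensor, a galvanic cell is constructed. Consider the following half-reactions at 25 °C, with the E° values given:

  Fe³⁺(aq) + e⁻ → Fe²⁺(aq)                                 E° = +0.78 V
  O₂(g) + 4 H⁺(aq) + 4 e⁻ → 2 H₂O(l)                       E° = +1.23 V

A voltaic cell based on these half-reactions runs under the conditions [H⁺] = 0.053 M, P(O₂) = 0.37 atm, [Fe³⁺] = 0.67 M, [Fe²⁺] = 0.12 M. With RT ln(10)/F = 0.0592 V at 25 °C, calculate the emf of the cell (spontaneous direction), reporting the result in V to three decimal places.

+0.324 V

O₂/H₂O is the cathode (higher E°), Fe³⁺/Fe²⁺ the anode: E°cell = +1.23 − (+0.78) = +0.45 V, n = 4.
Overall: O₂(g) + 4 H⁺(aq) + 4 Fe²⁺(aq) → 2 H₂O(l) + 4 Fe³⁺(aq)
Q = [Fe³⁺]^4 / (P(O₂)·[H⁺]^4·[Fe²⁺]^4); log Q = 8.522.
E = E° − (0.0592/n) log Q = +0.45 − (0.0592/4)(8.522) = +0.324 V.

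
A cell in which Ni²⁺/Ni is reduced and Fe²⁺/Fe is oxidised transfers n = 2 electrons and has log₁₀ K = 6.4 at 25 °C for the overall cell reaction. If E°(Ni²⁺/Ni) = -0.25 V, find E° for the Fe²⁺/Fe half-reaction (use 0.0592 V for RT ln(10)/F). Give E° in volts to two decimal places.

-0.44 V

E°cell = (0.0592/n)·log K = (0.0592/2)(6.4) = +0.189 V.
Since Ni²⁺/Ni is the cathode and Fe²⁺/Fe the anode, E°cell = E°(Ni²⁺/Ni) − E°(Fe²⁺/Fe).
So E°(Fe²⁺/Fe) = E°(Ni²⁺/Ni) − E°cell = (-0.25) − (+0.189) = -0.44 V.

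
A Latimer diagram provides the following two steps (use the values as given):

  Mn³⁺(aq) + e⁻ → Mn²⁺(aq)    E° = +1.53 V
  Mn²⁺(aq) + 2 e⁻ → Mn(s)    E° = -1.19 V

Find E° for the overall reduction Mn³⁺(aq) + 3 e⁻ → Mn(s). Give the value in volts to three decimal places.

-0.283 V

Adding the free-energy changes (−nFE°) of the two steps gives −n₃FE°₃ = −n₁FE°₁ − n₂FE°₂.
E°₃ = (1×+1.53 + 2×-1.19) / 3 = (-0.850) / 3 = -0.283 V.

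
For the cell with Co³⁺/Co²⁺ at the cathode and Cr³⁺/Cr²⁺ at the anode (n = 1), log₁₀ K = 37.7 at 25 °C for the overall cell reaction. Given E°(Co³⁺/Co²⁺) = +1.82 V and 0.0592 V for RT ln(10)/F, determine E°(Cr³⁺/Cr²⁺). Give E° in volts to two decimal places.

E°cell = (0.0592/n)·log K = (0.0592/1)(37.7) = +2.232 V.
Since Co³⁺/Co²⁺ is the cathode and Cr³⁺/Cr²⁺ the anode, E°cell = E°(Co³⁺/Co²⁺) − E°(Cr³⁺/Cr²⁺).
So E°(Cr³⁺/Cr²⁺) = E°(Co³⁺/Co²⁺) − E°cell = (+1.82) − (+2.232) = -0.41 V.

-0.41 V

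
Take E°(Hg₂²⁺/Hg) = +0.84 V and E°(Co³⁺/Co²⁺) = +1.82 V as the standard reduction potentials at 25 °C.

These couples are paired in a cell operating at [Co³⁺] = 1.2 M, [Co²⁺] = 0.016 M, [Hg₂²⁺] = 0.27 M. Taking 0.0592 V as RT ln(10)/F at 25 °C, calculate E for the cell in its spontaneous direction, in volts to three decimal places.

Co³⁺/Co²⁺ is the cathode (higher E°), Hg₂²⁺/Hg the anode: E°cell = +1.82 − (+0.84) = +0.98 V, n = 2.
Overall: 2 Co³⁺(aq) + 2 Hg(l) → 2 Co²⁺(aq) + Hg₂²⁺(aq)
Q = [Co²⁺]^2·[Hg₂²⁺] / ([Co³⁺]^2); log Q = -4.319.
E = E° − (0.0592/n) log Q = +0.98 − (0.0592/2)(-4.319) = +1.108 V.

+1.108 V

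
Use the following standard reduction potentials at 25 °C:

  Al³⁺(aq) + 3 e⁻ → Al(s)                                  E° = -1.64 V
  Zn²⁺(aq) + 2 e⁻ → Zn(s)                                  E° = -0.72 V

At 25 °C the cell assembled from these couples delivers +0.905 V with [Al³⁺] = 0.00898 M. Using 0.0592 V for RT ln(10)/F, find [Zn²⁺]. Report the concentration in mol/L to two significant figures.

0.013 M

Zn²⁺/Zn is the cathode, Al³⁺/Al the anode: E°cell = +0.92 V, n = 6.
Overall reaction: 3 Zn²⁺(aq) + 2 Al(s) → 3 Zn(s) + 2 Al³⁺(aq); Q = [Al³⁺]^2/[Zn²⁺]^3.
From E = E° − (0.0592/n) log Q: log Q = (E° − E)·n/0.0592 = (+0.92 − (+0.905))·6/0.0592 = 1.5203.
So 3·log[Zn²⁺] = 2·log(0.00898) − log Q = -4.0934 − (1.5203) = -5.6137; log[Zn²⁺] = -5.6137 / 3 = -1.8712; [Zn²⁺] = 10^(-1.8712) ≈ 0.013 M.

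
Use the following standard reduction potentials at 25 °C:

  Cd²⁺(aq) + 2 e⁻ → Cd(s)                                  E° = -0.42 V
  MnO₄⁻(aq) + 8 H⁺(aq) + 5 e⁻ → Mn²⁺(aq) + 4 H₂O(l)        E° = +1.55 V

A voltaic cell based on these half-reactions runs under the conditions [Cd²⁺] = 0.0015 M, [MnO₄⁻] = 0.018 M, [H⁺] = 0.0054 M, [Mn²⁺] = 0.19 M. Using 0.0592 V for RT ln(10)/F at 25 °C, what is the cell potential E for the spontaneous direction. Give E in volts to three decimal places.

MnO₄⁻/Mn²⁺ is the cathode (higher E°), Cd²⁺/Cd the anode: E°cell = +1.55 − (-0.42) = +1.97 V, n = 10.
Overall: 2 MnO₄⁻(aq) + 16 H⁺(aq) + 5 Cd(s) → 2 Mn²⁺(aq) + 8 H₂O(l) + 5 Cd²⁺(aq)
Q = [Mn²⁺]^2·[Cd²⁺]^5 / ([MnO₄⁻]^2·[H⁺]^16); log Q = 24.209.
E = E° − (0.0592/n) log Q = +1.97 − (0.0592/10)(24.209) = +1.827 V.

+1.827 V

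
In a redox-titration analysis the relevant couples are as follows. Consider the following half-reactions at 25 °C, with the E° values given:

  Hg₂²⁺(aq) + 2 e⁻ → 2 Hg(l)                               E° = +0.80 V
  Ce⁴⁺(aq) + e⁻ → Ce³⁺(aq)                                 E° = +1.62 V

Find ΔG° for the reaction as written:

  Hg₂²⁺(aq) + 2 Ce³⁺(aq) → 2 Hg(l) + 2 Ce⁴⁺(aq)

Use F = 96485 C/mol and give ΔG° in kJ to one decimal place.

+158.2 kJ

As written, Hg₂²⁺/Hg is reduced (cathode) and Ce⁴⁺/Ce³⁺ is oxidised (anode), so E°cell = (+0.80) − (+1.62) = -0.82 V.
Balancing electrons gives n = 2.
ΔG° = −nFE° = −(2)(96485)(-0.82) = 158,235 J = +158.2 kJ.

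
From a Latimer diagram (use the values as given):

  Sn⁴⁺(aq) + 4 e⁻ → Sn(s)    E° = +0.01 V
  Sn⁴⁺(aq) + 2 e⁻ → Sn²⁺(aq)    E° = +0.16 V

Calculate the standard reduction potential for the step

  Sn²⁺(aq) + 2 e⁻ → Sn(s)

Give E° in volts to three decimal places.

Sequential free energies add, so n₃E°₃ = n₁E°₁ + n₂E°₂.
With n₃ = 4, and the known step contributing 2×(+0.16) V, the unknown satisfies 2·E° = 4×(+0.01) − 2×(+0.16) = -0.280.
E° = -0.280 / 2 = -0.140 V.

-0.140 V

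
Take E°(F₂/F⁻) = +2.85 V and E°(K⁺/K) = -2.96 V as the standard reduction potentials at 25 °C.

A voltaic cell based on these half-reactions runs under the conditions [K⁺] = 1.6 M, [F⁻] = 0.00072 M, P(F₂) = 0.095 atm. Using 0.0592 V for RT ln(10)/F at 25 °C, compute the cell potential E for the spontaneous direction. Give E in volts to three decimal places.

+5.954 V

F₂/F⁻ is the cathode (higher E°), K⁺/K the anode: E°cell = +2.85 − (-2.96) = +5.81 V, n = 2.
Overall: F₂(g) + 2 K(s) → 2 F⁻(aq) + 2 K⁺(aq)
Q = [F⁻]^2·[K⁺]^2 / (P(F₂)); log Q = -4.855.
E = E° − (0.0592/n) log Q = +5.81 − (0.0592/2)(-4.855) = +5.954 V.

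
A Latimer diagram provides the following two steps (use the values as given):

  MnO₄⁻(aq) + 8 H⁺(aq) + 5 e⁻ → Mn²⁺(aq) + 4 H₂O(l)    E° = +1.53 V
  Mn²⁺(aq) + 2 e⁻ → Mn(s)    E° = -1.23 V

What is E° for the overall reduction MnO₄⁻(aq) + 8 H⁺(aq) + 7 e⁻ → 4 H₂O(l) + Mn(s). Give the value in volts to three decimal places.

+0.741 V

Since ΔG° = −nFE° is additive over sequential reductions, n₃E°₃ = n₁E°₁ + n₂E°₂.
E°₃ = (5×+1.53 + 2×-1.23) / 7 = (+5.190) / 7 = +0.741 V.
E° values themselves are not directly additive — weighting by electron count is essential.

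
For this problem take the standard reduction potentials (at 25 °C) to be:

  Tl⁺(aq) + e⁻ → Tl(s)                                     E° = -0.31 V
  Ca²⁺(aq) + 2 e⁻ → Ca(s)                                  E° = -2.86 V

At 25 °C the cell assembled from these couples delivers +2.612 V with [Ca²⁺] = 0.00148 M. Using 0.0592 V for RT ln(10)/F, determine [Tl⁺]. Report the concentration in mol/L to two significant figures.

Tl⁺/Tl is the cathode, Ca²⁺/Ca the anode: E°cell = +2.55 V, n = 2.
Overall reaction: 2 Tl⁺(aq) + Ca(s) → 2 Tl(s) + Ca²⁺(aq); Q = [Ca²⁺]^1/[Tl⁺]^2.
From E = E° − (0.0592/n) log Q: log Q = (E° − E)·n/0.0592 = (+2.55 − (+2.612))·2/0.0592 = -2.0946.
So 2·log[Tl⁺] = 1·log(0.00148) − log Q = -2.8297 − (-2.0946) = -0.7351; log[Tl⁺] = -0.7351 / 2 = -0.3675; [Tl⁺] = 10^(-0.3675) ≈ 0.43 M.

0.43 M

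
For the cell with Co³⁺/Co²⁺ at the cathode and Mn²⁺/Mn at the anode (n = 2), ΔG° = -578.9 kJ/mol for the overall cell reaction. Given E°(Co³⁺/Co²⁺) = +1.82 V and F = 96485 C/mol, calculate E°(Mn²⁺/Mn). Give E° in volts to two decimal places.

E°cell = −ΔG°/(nF) = −(-578.9×10³)/((2)(96485)) = +3.000 V.
Since Co³⁺/Co²⁺ is the cathode and Mn²⁺/Mn the anode, E°cell = E°(Co³⁺/Co²⁺) − E°(Mn²⁺/Mn).
So E°(Mn²⁺/Mn) = E°(Co³⁺/Co²⁺) − E°cell = (+1.82) − (+3.000) = -1.18 V.

-1.18 V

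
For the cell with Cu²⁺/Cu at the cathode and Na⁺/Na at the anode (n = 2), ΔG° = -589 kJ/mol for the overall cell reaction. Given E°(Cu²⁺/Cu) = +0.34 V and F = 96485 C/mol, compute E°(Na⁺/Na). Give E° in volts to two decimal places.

E°cell = −ΔG°/(nF) = −(-589×10³)/((2)(96485)) = +3.052 V.
Since Cu²⁺/Cu is the cathode and Na⁺/Na the anode, E°cell = E°(Cu²⁺/Cu) − E°(Na⁺/Na).
So E°(Na⁺/Na) = E°(Cu²⁺/Cu) − E°cell = (+0.34) − (+3.052) = -2.71 V.

-2.71 V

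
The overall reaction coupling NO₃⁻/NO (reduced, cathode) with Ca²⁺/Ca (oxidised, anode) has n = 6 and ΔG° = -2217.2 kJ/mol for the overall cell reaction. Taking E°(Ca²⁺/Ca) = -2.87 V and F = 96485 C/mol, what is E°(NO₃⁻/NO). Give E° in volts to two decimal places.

E°cell = −ΔG°/(nF) = −(-2217.2×10³)/((6)(96485)) = +3.830 V.
Since NO₃⁻/NO is the cathode and Ca²⁺/Ca the anode, E°cell = E°(NO₃⁻/NO) − E°(Ca²⁺/Ca).
So E°(NO₃⁻/NO) = E°cell + E°(Ca²⁺/Ca) = +3.830 + (-2.87) = +0.96 V.

+0.96 V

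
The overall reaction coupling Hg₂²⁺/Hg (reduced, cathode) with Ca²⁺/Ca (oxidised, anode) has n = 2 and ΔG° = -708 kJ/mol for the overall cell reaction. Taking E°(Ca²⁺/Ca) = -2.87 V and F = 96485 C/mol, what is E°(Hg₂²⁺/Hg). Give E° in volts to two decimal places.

+0.80 V

E°cell = −ΔG°/(nF) = −(-708×10³)/((2)(96485)) = +3.669 V.
Since Hg₂²⁺/Hg is the cathode and Ca²⁺/Ca the anode, E°cell = E°(Hg₂²⁺/Hg) − E°(Ca²⁺/Ca).
So E°(Hg₂²⁺/Hg) = E°cell + E°(Ca²⁺/Ca) = +3.669 + (-2.87) = +0.80 V.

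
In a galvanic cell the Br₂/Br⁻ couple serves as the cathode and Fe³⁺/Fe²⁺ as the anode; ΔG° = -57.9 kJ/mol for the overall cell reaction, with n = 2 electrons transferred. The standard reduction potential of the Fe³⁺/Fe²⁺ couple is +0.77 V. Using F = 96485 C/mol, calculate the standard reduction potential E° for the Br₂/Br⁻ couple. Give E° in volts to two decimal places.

+1.07 V

E°cell = −ΔG°/(nF) = −(-57.9×10³)/((2)(96485)) = +0.300 V.
Since Br₂/Br⁻ is the cathode and Fe³⁺/Fe²⁺ the anode, E°cell = E°(Br₂/Br⁻) − E°(Fe³⁺/Fe²⁺).
So E°(Br₂/Br⁻) = E°cell + E°(Fe³⁺/Fe²⁺) = +0.300 + (+0.77) = +1.07 V.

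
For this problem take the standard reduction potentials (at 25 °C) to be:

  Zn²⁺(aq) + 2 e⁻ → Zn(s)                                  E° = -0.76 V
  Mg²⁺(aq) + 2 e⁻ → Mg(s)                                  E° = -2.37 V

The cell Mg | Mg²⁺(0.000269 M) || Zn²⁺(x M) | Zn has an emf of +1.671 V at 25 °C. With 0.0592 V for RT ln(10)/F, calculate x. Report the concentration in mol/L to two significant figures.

Zn²⁺/Zn is the cathode, Mg²⁺/Mg the anode: E°cell = +1.61 V, n = 2.
Overall reaction: Zn²⁺(aq) + Mg(s) → Zn(s) + Mg²⁺(aq); Q = [Mg²⁺]^1/[Zn²⁺]^1.
From E = E° − (0.0592/n) log Q: log Q = (E° − E)·n/0.0592 = (+1.61 − (+1.671))·2/0.0592 = -2.0608.
So 1·log[Zn²⁺] = 1·log(0.000269) − log Q = -3.5702 − (-2.0608) = -1.5094; [Zn²⁺] = 10^(-1.5094) ≈ 0.031 M.

0.031 M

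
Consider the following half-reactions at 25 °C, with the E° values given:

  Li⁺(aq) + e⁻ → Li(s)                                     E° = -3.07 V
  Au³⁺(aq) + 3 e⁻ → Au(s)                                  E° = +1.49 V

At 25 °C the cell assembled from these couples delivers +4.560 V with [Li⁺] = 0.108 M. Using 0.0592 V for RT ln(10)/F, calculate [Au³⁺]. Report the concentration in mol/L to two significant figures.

0.0013 M

Au³⁺/Au is the cathode, Li⁺/Li the anode: E°cell = +4.56 V, n = 3.
Overall reaction: Au³⁺(aq) + 3 Li(s) → Au(s) + 3 Li⁺(aq); Q = [Li⁺]^3/[Au³⁺]^1.
From E = E° − (0.0592/n) log Q: log Q = (E° − E)·n/0.0592 = (+4.56 − (+4.560))·3/0.0592 = 0.0000.
So 1·log[Au³⁺] = 3·log(0.108) − log Q = -2.8997 − (0.0000) = -2.8997; [Au³⁺] = 10^(-2.8997) ≈ 0.0013 M.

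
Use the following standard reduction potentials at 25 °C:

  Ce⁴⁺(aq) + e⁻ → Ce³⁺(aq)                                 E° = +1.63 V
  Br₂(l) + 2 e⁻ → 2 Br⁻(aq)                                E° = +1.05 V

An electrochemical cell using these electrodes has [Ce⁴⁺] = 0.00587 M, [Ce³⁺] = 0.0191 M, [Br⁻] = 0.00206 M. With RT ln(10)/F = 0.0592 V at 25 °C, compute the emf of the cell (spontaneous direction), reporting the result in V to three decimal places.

+0.391 V

Ce⁴⁺/Ce³⁺ is the cathode (higher E°), Br₂/Br⁻ the anode: E°cell = +1.63 − (+1.05) = +0.58 V, n = 2.
Overall: 2 Ce⁴⁺(aq) + 2 Br⁻(aq) → 2 Ce³⁺(aq) + Br₂(l)
Q = [Ce³⁺]^2 / ([Ce⁴⁺]^2·[Br⁻]^2); log Q = 6.397.
E = E° − (0.0592/n) log Q = +0.58 − (0.0592/2)(6.397) = +0.391 V.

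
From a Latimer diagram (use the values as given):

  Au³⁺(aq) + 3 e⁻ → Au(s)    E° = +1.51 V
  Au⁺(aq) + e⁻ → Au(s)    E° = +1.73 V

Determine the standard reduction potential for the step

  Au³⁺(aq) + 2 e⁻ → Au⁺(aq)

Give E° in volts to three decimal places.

Sequential free energies add, so n₃E°₃ = n₁E°₁ + n₂E°₂.
With n₃ = 3, and the known step contributing 1×(+1.73) V, the unknown satisfies 2·E° = 3×(+1.51) − 1×(+1.73) = +2.800.
E° = +2.800 / 2 = +1.400 V.

+1.400 V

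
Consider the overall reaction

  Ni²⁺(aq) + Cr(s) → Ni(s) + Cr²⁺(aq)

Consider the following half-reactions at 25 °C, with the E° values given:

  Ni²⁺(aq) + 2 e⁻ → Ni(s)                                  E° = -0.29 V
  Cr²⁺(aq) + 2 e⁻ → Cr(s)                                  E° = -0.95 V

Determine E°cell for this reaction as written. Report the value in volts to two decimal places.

The Ni²⁺/Ni couple has the higher reduction potential, so it is the cathode; Cr²⁺/Cr is oxidised at the anode.
E°cell = E°(cathode) − E°(anode) = (-0.29) − (-0.95) = +0.66 V.
Since E°cell > 0, the reaction is spontaneous under standard conditions.

+0.66 V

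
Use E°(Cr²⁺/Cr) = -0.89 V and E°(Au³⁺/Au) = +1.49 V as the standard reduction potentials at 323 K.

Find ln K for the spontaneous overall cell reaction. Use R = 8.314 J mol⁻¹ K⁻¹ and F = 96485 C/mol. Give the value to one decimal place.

Cathode: Au³⁺/Au; anode: Cr²⁺/Cr. E°cell = (+1.49) − (-0.89) = +2.38 V, with n = 6.
ΔG° = −nFE° = −RT ln K, so ln K = nFE°/(RT) = (6)(96485)(+2.38) / ((8.314)(323)) = 513.069.

513.1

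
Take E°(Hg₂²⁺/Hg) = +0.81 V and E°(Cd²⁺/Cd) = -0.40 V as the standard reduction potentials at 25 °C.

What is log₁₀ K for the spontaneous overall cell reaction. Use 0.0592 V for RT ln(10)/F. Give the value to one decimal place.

Cathode: Hg₂²⁺/Hg; anode: Cd²⁺/Cd. E°cell = +1.21 V, n = 2.
log K = nE°cell / 0.0592 = (2)(+1.21) / 0.0592 = 40.9.

40.9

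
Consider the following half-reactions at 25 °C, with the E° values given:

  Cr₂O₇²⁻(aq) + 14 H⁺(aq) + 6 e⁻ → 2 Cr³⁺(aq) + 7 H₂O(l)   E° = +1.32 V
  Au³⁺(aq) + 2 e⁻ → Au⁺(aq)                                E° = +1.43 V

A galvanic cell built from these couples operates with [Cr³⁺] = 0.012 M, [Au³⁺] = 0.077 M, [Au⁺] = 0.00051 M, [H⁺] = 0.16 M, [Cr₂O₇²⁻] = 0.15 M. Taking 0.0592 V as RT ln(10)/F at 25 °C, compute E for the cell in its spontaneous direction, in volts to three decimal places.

+0.255 V

Au³⁺/Au⁺ is the cathode (higher E°), Cr₂O₇²⁻/Cr³⁺ the anode: E°cell = +1.43 − (+1.32) = +0.11 V, n = 6.
Overall: 3 Au³⁺(aq) + 2 Cr³⁺(aq) + 7 H₂O(l) → 3 Au⁺(aq) + Cr₂O₇²⁻(aq) + 14 H⁺(aq)
Q = [Au⁺]^3·[Cr₂O₇²⁻]·[H⁺]^14 / ([Au³⁺]^3·[Cr³⁺]^2); log Q = -14.661.
E = E° − (0.0592/n) log Q = +0.11 − (0.0592/6)(-14.661) = +0.255 V.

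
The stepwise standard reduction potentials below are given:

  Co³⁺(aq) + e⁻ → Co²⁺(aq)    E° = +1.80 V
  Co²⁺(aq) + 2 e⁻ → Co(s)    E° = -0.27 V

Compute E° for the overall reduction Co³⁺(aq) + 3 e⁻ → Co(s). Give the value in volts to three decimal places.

+0.420 V

Standard free energies of sequential steps add: ΔG°₃ = ΔG°₁ + ΔG°₂, so n₃E°₃ = n₁E°₁ + n₂E°₂.
E°₃ = (1×+1.80 + 2×-0.27) / 3 = (+1.260) / 3 = +0.420 V.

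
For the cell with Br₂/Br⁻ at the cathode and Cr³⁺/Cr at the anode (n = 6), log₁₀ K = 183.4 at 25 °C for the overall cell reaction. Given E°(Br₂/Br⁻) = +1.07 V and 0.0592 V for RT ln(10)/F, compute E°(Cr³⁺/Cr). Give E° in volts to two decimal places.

-0.74 V

E°cell = (0.0592/n)·log K = (0.0592/6)(183.4) = +1.810 V.
Since Br₂/Br⁻ is the cathode and Cr³⁺/Cr the anode, E°cell = E°(Br₂/Br⁻) − E°(Cr³⁺/Cr).
So E°(Cr³⁺/Cr) = E°(Br₂/Br⁻) − E°cell = (+1.07) − (+1.810) = -0.74 V.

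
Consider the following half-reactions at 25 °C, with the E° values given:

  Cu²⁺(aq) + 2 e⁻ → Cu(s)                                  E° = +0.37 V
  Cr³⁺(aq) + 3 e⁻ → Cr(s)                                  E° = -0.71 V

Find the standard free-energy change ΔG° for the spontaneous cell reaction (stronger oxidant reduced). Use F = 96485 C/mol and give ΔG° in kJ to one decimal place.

-625.2 kJ

Cu²⁺/Cu (E° = +0.37 V) is the cathode; Cr³⁺/Cr (E° = -0.71 V) is the anode, so E°cell = +1.08 V.
Balancing electrons gives n = 6 (lcm of 2 and 3).
ΔG° = −nFE° = −(6)(96485)(+1.08) = -625,223 J = -625.2 kJ.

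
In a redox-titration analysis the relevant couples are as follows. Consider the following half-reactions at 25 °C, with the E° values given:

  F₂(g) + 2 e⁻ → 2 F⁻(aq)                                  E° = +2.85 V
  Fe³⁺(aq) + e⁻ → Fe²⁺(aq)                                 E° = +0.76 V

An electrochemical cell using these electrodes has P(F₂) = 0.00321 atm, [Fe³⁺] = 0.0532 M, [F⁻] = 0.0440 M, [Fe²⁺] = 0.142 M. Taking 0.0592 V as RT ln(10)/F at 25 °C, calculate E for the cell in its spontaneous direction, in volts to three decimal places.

F₂/F⁻ is the cathode (higher E°), Fe³⁺/Fe²⁺ the anode: E°cell = +2.85 − (+0.76) = +2.09 V, n = 2.
Overall: F₂(g) + 2 Fe²⁺(aq) → 2 F⁻(aq) + 2 Fe³⁺(aq)
Q = [F⁻]^2·[Fe³⁺]^2 / (P(F₂)·[Fe²⁺]^2); log Q = -1.072.
E = E° − (0.0592/n) log Q = +2.09 − (0.0592/2)(-1.072) = +2.122 V.

+2.122 V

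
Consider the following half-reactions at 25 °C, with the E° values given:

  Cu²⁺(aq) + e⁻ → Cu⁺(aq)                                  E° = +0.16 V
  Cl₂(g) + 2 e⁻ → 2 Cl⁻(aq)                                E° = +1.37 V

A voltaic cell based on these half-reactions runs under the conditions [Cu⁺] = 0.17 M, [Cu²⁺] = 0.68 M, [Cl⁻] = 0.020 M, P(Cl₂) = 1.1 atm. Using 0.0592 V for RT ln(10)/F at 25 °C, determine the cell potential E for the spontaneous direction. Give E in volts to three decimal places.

+1.276 V

Cl₂/Cl⁻ is the cathode (higher E°), Cu²⁺/Cu⁺ the anode: E°cell = +1.37 − (+0.16) = +1.21 V, n = 2.
Overall: Cl₂(g) + 2 Cu⁺(aq) → 2 Cl⁻(aq) + 2 Cu²⁺(aq)
Q = [Cl⁻]^2·[Cu²⁺]^2 / (P(Cl₂)·[Cu⁺]^2); log Q = -2.235.
E = E° − (0.0592/n) log Q = +1.21 − (0.0592/2)(-2.235) = +1.276 V.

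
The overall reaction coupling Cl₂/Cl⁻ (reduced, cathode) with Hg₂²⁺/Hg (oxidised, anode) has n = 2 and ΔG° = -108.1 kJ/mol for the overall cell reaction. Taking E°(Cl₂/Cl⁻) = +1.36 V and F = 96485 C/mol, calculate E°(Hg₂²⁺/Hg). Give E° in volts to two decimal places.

+0.80 V

E°cell = −ΔG°/(nF) = −(-108.1×10³)/((2)(96485)) = +0.560 V.
Since Cl₂/Cl⁻ is the cathode and Hg₂²⁺/Hg the anode, E°cell = E°(Cl₂/Cl⁻) − E°(Hg₂²⁺/Hg).
So E°(Hg₂²⁺/Hg) = E°(Cl₂/Cl⁻) − E°cell = (+1.36) − (+0.560) = +0.80 V.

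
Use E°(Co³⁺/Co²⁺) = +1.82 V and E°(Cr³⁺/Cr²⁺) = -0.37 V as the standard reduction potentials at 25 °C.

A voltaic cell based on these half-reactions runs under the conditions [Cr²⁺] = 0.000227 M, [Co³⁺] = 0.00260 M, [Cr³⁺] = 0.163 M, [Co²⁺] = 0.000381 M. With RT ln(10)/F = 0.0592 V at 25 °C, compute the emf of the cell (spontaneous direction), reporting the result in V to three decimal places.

Co³⁺/Co²⁺ is the cathode (higher E°), Cr³⁺/Cr²⁺ the anode: E°cell = +1.82 − (-0.37) = +2.19 V, n = 1.
Overall: Co³⁺(aq) + Cr²⁺(aq) → Co²⁺(aq) + Cr³⁺(aq)
Q = [Co²⁺]·[Cr³⁺] / ([Co³⁺]·[Cr²⁺]); log Q = 2.022.
E = E° − (0.0592/n) log Q = +2.19 − (0.0592/1)(2.022) = +2.070 V.

+2.070 V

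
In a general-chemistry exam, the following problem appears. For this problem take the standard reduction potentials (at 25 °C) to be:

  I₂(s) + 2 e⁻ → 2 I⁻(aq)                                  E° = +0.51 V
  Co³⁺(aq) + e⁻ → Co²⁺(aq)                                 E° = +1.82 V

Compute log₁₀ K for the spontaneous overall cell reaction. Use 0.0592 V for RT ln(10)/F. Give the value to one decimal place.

44.3

Cathode: Co³⁺/Co²⁺; anode: I₂/I⁻. E°cell = +1.31 V, n = 2.
log K = nE°cell / 0.0592 = (2)(+1.31) / 0.0592 = 44.3.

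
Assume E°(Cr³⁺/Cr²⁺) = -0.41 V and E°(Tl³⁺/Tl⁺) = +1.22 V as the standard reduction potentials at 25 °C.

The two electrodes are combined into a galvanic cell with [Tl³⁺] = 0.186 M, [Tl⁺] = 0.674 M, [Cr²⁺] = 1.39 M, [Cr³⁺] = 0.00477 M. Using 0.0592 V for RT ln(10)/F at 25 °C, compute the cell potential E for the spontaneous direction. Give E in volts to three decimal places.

+1.759 V

Tl³⁺/Tl⁺ is the cathode (higher E°), Cr³⁺/Cr²⁺ the anode: E°cell = +1.22 − (-0.41) = +1.63 V, n = 2.
Overall: Tl³⁺(aq) + 2 Cr²⁺(aq) → Tl⁺(aq) + 2 Cr³⁺(aq)
Q = [Tl⁺]·[Cr³⁺]^2 / ([Tl³⁺]·[Cr²⁺]^2); log Q = -4.370.
E = E° − (0.0592/n) log Q = +1.63 − (0.0592/2)(-4.370) = +1.759 V.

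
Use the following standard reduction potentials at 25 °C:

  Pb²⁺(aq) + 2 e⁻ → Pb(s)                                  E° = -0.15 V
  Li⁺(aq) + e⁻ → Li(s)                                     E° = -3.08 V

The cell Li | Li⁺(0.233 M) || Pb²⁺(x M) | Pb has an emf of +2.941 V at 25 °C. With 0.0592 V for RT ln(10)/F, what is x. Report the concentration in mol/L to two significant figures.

Pb²⁺/Pb is the cathode, Li⁺/Li the anode: E°cell = +2.93 V, n = 2.
Overall reaction: Pb²⁺(aq) + 2 Li(s) → Pb(s) + 2 Li⁺(aq); Q = [Li⁺]^2/[Pb²⁺]^1.
From E = E° − (0.0592/n) log Q: log Q = (E° − E)·n/0.0592 = (+2.93 − (+2.941))·2/0.0592 = -0.3716.
So 1·log[Pb²⁺] = 2·log(0.233) − log Q = -1.2653 − (-0.3716) = -0.8937; [Pb²⁺] = 10^(-0.8937) ≈ 0.13 M.

0.13 M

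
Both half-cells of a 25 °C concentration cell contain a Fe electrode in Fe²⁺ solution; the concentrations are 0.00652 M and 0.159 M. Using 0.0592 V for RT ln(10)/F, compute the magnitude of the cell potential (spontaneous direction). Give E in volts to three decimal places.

+0.041 V

For a concentration cell E°cell = 0. The 0.159 M side is the cathode (reduction is favoured where [Fe²⁺] is higher).
With n = 2, E = −(0.0592/2) log([Fe²⁺]ₐₙ/[Fe²⁺]꜀ₐₜ) = −(0.0592/2) log(0.00652/0.159) = −(0.0592/2)(-1.387) = +0.041 V.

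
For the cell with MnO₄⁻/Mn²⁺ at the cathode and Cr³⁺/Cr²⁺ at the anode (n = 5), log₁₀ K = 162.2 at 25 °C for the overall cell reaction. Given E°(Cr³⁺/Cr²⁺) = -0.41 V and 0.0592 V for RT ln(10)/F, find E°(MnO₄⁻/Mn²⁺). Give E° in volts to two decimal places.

E°cell = (0.0592/n)·log K = (0.0592/5)(162.2) = +1.920 V.
Since MnO₄⁻/Mn²⁺ is the cathode and Cr³⁺/Cr²⁺ the anode, E°cell = E°(MnO₄⁻/Mn²⁺) − E°(Cr³⁺/Cr²⁺).
So E°(MnO₄⁻/Mn²⁺) = E°cell + E°(Cr³⁺/Cr²⁺) = +1.920 + (-0.41) = +1.51 V.

+1.51 V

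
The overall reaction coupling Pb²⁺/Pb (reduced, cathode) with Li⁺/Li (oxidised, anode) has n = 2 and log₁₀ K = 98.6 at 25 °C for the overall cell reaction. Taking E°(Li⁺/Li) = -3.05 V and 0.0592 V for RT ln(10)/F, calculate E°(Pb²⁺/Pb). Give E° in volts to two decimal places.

E°cell = (0.0592/n)·log K = (0.0592/2)(98.6) = +2.919 V.
Since Pb²⁺/Pb is the cathode and Li⁺/Li the anode, E°cell = E°(Pb²⁺/Pb) − E°(Li⁺/Li).
So E°(Pb²⁺/Pb) = E°cell + E°(Li⁺/Li) = +2.919 + (-3.05) = -0.13 V.

-0.13 V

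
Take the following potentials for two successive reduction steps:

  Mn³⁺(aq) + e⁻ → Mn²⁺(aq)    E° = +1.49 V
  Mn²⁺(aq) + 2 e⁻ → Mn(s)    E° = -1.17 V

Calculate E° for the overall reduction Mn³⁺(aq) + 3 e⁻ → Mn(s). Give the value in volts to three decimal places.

-0.283 V

Since ΔG° = −nFE° is additive over sequential reductions, n₃E°₃ = n₁E°₁ + n₂E°₂.
E°₃ = (1×+1.49 + 2×-1.17) / 3 = (-0.850) / 3 = -0.283 V.
Simply averaging or adding the two E° values would be wrong; the electron-weighted sum is required.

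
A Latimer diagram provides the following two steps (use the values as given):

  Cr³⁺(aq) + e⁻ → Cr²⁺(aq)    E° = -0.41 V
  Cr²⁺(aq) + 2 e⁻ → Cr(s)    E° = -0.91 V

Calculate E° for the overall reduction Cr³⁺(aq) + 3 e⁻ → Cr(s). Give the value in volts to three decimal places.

-0.743 V

Since ΔG° = −nFE° is additive over sequential reductions, n₃E°₃ = n₁E°₁ + n₂E°₂.
E°₃ = (1×-0.41 + 2×-0.91) / 3 = (-2.230) / 3 = -0.743 V.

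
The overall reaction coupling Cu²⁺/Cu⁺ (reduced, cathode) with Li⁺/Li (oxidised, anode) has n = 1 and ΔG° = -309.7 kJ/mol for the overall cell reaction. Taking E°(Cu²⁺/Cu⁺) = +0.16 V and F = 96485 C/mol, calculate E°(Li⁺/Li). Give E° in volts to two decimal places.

E°cell = −ΔG°/(nF) = −(-309.7×10³)/((1)(96485)) = +3.210 V.
Since Cu²⁺/Cu⁺ is the cathode and Li⁺/Li the anode, E°cell = E°(Cu²⁺/Cu⁺) − E°(Li⁺/Li).
So E°(Li⁺/Li) = E°(Cu²⁺/Cu⁺) − E°cell = (+0.16) − (+3.210) = -3.05 V.

-3.05 V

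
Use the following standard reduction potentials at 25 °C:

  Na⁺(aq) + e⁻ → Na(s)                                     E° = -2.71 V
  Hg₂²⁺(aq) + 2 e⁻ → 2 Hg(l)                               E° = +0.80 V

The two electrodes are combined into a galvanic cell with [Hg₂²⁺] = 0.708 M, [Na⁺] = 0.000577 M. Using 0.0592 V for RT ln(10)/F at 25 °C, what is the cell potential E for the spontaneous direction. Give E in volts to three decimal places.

Hg₂²⁺/Hg is the cathode (higher E°), Na⁺/Na the anode: E°cell = +0.80 − (-2.71) = +3.51 V, n = 2.
Overall: Hg₂²⁺(aq) + 2 Na(s) → 2 Hg(l) + 2 Na⁺(aq)
Q = [Na⁺]^2 / ([Hg₂²⁺]); log Q = -6.328.
E = E° − (0.0592/n) log Q = +3.51 − (0.0592/2)(-6.328) = +3.697 V.

+3.697 V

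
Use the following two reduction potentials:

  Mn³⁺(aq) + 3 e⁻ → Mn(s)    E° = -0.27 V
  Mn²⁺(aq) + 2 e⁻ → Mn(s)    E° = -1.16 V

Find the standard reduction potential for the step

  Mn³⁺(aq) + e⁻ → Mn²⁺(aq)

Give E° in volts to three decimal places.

Sequential free energies add, so n₃E°₃ = n₁E°₁ + n₂E°₂.
With n₃ = 3, and the known step contributing 2×(-1.16) V, the unknown satisfies 1·E° = 3×(-0.27) − 2×(-1.16) = +1.510.
E° = +1.510 / 1 = +1.510 V.

+1.510 V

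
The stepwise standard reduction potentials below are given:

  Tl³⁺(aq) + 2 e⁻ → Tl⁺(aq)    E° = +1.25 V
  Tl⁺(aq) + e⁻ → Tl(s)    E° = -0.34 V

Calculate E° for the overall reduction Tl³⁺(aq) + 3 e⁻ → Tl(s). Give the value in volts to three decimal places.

+0.720 V

Since ΔG° = −nFE° is additive over sequential reductions, n₃E°₃ = n₁E°₁ + n₂E°₂.
E°₃ = (2×+1.25 + 1×-0.34) / 3 = (+2.160) / 3 = +0.720 V.
Simply averaging or adding the two E° values would be wrong; the electron-weighted sum is required.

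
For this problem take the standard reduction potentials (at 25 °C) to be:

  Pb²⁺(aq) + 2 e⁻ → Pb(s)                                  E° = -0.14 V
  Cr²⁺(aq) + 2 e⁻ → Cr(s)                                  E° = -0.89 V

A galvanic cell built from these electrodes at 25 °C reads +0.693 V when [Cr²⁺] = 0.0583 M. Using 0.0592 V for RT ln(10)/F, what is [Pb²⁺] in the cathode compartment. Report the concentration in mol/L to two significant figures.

0.00069 M

Pb²⁺/Pb is the cathode, Cr²⁺/Cr the anode: E°cell = +0.75 V, n = 2.
Overall reaction: Pb²⁺(aq) + Cr(s) → Pb(s) + Cr²⁺(aq); Q = [Cr²⁺]^1/[Pb²⁺]^1.
From E = E° − (0.0592/n) log Q: log Q = (E° − E)·n/0.0592 = (+0.75 − (+0.693))·2/0.0592 = 1.9257.
So 1·log[Pb²⁺] = 1·log(0.0583) − log Q = -1.2343 − (1.9257) = -3.1600; [Pb²⁺] = 10^(-3.1600) ≈ 0.00069 M.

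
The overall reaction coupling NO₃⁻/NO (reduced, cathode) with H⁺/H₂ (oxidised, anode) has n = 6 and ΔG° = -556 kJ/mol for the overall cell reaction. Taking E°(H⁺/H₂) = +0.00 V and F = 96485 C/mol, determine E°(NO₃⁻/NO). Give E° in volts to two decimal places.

E°cell = −ΔG°/(nF) = −(-556×10³)/((6)(96485)) = +0.960 V.
Since NO₃⁻/NO is the cathode and H⁺/H₂ the anode, E°cell = E°(NO₃⁻/NO) − E°(H⁺/H₂).
So E°(NO₃⁻/NO) = E°cell + E°(H⁺/H₂) = +0.960 + (+0.00) = +0.96 V.

+0.96 V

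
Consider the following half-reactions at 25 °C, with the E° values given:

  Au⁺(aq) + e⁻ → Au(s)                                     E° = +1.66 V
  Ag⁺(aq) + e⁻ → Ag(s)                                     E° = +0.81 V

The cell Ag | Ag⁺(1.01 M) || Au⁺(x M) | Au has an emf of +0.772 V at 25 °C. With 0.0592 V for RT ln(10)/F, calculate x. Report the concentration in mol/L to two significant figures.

Au⁺/Au is the cathode, Ag⁺/Ag the anode: E°cell = +0.85 V, n = 1.
Overall reaction: Au⁺(aq) + Ag(s) → Au(s) + Ag⁺(aq); Q = [Ag⁺]^1/[Au⁺]^1.
From E = E° − (0.0592/n) log Q: log Q = (E° − E)·n/0.0592 = (+0.85 − (+0.772))·1/0.0592 = 1.3176.
So 1·log[Au⁺] = 1·log(1.01) − log Q = 0.0043 − (1.3176) = -1.3133; [Au⁺] = 10^(-1.3133) ≈ 0.049 M.

0.049 M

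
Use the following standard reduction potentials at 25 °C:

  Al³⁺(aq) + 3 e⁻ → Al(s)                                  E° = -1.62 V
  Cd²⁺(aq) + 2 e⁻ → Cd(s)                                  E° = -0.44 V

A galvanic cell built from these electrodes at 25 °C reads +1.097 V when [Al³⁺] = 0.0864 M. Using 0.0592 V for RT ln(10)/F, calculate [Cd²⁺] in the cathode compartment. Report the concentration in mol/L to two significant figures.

0.00031 M

Cd²⁺/Cd is the cathode, Al³⁺/Al the anode: E°cell = +1.18 V, n = 6.
Overall reaction: 3 Cd²⁺(aq) + 2 Al(s) → 3 Cd(s) + 2 Al³⁺(aq); Q = [Al³⁺]^2/[Cd²⁺]^3.
From E = E° − (0.0592/n) log Q: log Q = (E° − E)·n/0.0592 = (+1.18 − (+1.097))·6/0.0592 = 8.4122.
So 3·log[Cd²⁺] = 2·log(0.0864) − log Q = -2.1270 − (8.4122) = -10.5392; log[Cd²⁺] = -10.5392 / 3 = -3.5131; [Cd²⁺] = 10^(-3.5131) ≈ 0.00031 M.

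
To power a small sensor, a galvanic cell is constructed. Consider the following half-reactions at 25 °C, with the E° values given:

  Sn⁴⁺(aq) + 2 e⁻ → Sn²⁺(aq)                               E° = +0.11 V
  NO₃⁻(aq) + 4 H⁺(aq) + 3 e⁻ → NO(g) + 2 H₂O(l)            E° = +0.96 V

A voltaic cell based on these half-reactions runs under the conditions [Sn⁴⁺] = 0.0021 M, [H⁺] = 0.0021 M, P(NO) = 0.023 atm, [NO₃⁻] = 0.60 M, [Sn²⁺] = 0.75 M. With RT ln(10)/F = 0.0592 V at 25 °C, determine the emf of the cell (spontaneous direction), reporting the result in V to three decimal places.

NO₃⁻/NO is the cathode (higher E°), Sn⁴⁺/Sn²⁺ the anode: E°cell = +0.96 − (+0.11) = +0.85 V, n = 6.
Overall: 2 NO₃⁻(aq) + 8 H⁺(aq) + 3 Sn²⁺(aq) → 2 NO(g) + 4 H₂O(l) + 3 Sn⁴⁺(aq)
Q = P(NO)^2·[Sn⁴⁺]^3 / ([NO₃⁻]^2·[H⁺]^8·[Sn²⁺]^3); log Q = 10.931.
E = E° − (0.0592/n) log Q = +0.85 − (0.0592/6)(10.931) = +0.742 V.

+0.742 V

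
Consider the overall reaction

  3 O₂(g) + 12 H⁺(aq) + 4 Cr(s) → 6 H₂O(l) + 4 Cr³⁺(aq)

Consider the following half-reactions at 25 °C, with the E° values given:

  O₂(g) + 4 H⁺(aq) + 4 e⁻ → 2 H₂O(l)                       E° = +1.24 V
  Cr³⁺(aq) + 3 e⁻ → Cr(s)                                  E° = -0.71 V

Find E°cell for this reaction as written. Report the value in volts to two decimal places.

+1.95 V

The O₂/H₂O couple has the higher reduction potential, so it is the cathode; Cr³⁺/Cr is oxidised at the anode.
E°cell = E°(cathode) − E°(anode) = (+1.24) − (-0.71) = +1.95 V.
Since E°cell > 0, the reaction is spontaneous under standard conditions.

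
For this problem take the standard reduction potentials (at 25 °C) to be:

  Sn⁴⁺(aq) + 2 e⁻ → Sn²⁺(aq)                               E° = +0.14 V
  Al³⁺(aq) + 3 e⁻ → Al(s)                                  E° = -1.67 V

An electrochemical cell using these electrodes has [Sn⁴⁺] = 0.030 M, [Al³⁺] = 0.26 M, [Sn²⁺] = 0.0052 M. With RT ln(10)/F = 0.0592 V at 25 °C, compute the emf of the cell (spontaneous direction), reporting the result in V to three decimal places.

+1.844 V

Sn⁴⁺/Sn²⁺ is the cathode (higher E°), Al³⁺/Al the anode: E°cell = +0.14 − (-1.67) = +1.81 V, n = 6.
Overall: 3 Sn⁴⁺(aq) + 2 Al(s) → 3 Sn²⁺(aq) + 2 Al³⁺(aq)
Q = [Sn²⁺]^3·[Al³⁺]^2 / ([Sn⁴⁺]^3); log Q = -3.453.
E = E° − (0.0592/n) log Q = +1.81 − (0.0592/6)(-3.453) = +1.844 V.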